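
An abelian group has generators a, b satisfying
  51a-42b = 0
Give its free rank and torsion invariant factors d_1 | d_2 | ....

Answer: M ≅ ℤ^1 ⊕ ℤ/3

Derivation:
rank_ℚ(R)=1; free=2−1=1
SNF(R) diag = [3] → torsion [3]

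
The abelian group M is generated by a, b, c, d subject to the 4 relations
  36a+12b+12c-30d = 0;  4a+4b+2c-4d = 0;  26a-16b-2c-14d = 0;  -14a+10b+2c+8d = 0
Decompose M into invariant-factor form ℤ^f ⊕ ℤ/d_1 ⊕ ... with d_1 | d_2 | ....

Answer: M ≅ ℤ/2 ⊕ ℤ/6 ⊕ ℤ/6 ⊕ ℤ/6

Derivation:
rank_ℚ(R)=4; free=4−4=0
SNF(R) diag = [2, 6, 6, 6] → torsion [2, 6, 6, 6]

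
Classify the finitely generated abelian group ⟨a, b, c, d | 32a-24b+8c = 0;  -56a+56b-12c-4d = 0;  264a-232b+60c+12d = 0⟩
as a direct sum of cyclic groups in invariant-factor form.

Answer: M ≅ ℤ^1 ⊕ ℤ/4 ⊕ ℤ/8 ⊕ ℤ/8

Derivation:
rank_ℚ(R)=3; free=4−3=1
SNF(R) diag = [4, 8, 8] → torsion [4, 8, 8]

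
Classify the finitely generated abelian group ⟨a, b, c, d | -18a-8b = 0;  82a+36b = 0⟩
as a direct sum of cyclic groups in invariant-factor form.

rank_ℚ(R)=2; free=4−2=2
SNF(R) diag = [2, 4] → torsion [2, 4]

Answer: M ≅ ℤ^2 ⊕ ℤ/2 ⊕ ℤ/4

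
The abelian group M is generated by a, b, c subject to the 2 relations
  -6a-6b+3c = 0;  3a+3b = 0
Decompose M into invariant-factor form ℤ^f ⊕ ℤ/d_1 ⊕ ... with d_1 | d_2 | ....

Answer: M ≅ ℤ^1 ⊕ ℤ/3 ⊕ ℤ/3

Derivation:
rank_ℚ(R)=2; free=3−2=1
SNF(R) diag = [3, 3] → torsion [3, 3]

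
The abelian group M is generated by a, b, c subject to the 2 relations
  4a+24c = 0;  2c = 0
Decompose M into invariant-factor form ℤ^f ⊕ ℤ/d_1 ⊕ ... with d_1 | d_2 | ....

Answer: M ≅ ℤ^1 ⊕ ℤ/2 ⊕ ℤ/4

Derivation:
rank_ℚ(R)=2; free=3−2=1
SNF(R) diag = [2, 4] → torsion [2, 4]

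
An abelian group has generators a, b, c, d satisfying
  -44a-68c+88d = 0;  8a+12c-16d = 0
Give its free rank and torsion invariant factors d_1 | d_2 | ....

Answer: M ≅ ℤ^2 ⊕ ℤ/4 ⊕ ℤ/4

Derivation:
rank_ℚ(R)=2; free=4−2=2
SNF(R) diag = [4, 4] → torsion [4, 4]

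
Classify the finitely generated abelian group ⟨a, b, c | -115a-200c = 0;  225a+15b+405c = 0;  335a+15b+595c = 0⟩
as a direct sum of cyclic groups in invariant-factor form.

Answer: M ≅ ℤ/5 ⊕ ℤ/15 ⊕ ℤ/30

Derivation:
rank_ℚ(R)=3; free=3−3=0
SNF(R) diag = [5, 15, 30] → torsion [5, 15, 30]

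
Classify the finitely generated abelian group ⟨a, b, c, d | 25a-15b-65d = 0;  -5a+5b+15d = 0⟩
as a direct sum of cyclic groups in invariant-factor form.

rank_ℚ(R)=2; free=4−2=2
SNF(R) diag = [5, 10] → torsion [5, 10]

Answer: M ≅ ℤ^2 ⊕ ℤ/5 ⊕ ℤ/10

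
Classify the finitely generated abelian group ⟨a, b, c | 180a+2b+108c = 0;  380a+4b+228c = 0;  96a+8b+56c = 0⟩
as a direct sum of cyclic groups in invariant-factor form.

rank_ℚ(R)=3; free=3−3=0
SNF(R) diag = [2, 4, 8] → torsion [2, 4, 8]

Answer: M ≅ ℤ/2 ⊕ ℤ/4 ⊕ ℤ/8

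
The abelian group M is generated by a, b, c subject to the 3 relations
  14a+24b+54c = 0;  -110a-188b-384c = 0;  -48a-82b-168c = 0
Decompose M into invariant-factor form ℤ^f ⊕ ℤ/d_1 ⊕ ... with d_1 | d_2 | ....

Answer: M ≅ ℤ/2 ⊕ ℤ/2 ⊕ ℤ/6

Derivation:
rank_ℚ(R)=3; free=3−3=0
SNF(R) diag = [2, 2, 6] → torsion [2, 2, 6]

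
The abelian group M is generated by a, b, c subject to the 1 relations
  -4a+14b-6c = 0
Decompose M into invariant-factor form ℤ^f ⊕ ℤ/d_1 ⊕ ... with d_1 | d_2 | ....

rank_ℚ(R)=1; free=3−1=2
SNF(R) diag = [2] → torsion [2]

Answer: M ≅ ℤ^2 ⊕ ℤ/2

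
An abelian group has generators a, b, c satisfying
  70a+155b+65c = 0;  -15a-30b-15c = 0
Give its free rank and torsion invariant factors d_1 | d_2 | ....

rank_ℚ(R)=2; free=3−2=1
SNF(R) diag = [5, 15] → torsion [5, 15]

Answer: M ≅ ℤ^1 ⊕ ℤ/5 ⊕ ℤ/15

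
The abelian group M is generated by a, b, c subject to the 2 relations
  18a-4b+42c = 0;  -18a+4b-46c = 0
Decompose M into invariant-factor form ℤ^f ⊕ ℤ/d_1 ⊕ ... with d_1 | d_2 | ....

rank_ℚ(R)=2; free=3−2=1
SNF(R) diag = [2, 4] → torsion [2, 4]

Answer: M ≅ ℤ^1 ⊕ ℤ/2 ⊕ ℤ/4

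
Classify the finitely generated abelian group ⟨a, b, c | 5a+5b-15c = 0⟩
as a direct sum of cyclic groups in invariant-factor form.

Answer: M ≅ ℤ^2 ⊕ ℤ/5

Derivation:
rank_ℚ(R)=1; free=3−1=2
SNF(R) diag = [5] → torsion [5]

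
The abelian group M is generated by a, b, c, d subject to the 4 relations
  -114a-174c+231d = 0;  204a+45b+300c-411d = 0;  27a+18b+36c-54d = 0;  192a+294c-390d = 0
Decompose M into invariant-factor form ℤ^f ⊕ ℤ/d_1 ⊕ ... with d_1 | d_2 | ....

rank_ℚ(R)=4; free=4−4=0
SNF(R) diag = [3, 9, 9, 18] → torsion [3, 9, 9, 18]

Answer: M ≅ ℤ/3 ⊕ ℤ/9 ⊕ ℤ/9 ⊕ ℤ/18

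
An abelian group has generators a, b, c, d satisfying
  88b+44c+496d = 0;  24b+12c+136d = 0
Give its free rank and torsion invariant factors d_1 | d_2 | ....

rank_ℚ(R)=2; free=4−2=2
SNF(R) diag = [4, 8] → torsion [4, 8]

Answer: M ≅ ℤ^2 ⊕ ℤ/4 ⊕ ℤ/8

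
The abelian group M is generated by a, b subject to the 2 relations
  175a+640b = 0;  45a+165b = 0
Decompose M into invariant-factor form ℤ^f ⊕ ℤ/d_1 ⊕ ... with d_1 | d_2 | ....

rank_ℚ(R)=2; free=2−2=0
SNF(R) diag = [5, 15] → torsion [5, 15]

Answer: M ≅ ℤ/5 ⊕ ℤ/15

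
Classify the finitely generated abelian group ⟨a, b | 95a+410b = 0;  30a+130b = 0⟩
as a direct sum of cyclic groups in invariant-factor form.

Answer: M ≅ ℤ/5 ⊕ ℤ/10

Derivation:
rank_ℚ(R)=2; free=2−2=0
SNF(R) diag = [5, 10] → torsion [5, 10]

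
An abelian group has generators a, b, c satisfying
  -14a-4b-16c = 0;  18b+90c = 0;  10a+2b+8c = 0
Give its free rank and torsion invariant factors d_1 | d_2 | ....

rank_ℚ(R)=3; free=3−3=0
SNF(R) diag = [2, 6, 18] → torsion [2, 6, 18]

Answer: M ≅ ℤ/2 ⊕ ℤ/6 ⊕ ℤ/18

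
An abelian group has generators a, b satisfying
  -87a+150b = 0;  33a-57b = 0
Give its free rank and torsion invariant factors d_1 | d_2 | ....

rank_ℚ(R)=2; free=2−2=0
SNF(R) diag = [3, 3] → torsion [3, 3]

Answer: M ≅ ℤ/3 ⊕ ℤ/3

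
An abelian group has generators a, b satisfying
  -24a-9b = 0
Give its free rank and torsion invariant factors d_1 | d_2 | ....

Answer: M ≅ ℤ^1 ⊕ ℤ/3

Derivation:
rank_ℚ(R)=1; free=2−1=1
SNF(R) diag = [3] → torsion [3]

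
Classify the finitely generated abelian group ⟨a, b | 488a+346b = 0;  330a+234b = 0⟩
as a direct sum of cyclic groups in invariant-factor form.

Answer: M ≅ ℤ/2 ⊕ ℤ/6

Derivation:
rank_ℚ(R)=2; free=2−2=0
SNF(R) diag = [2, 6] → torsion [2, 6]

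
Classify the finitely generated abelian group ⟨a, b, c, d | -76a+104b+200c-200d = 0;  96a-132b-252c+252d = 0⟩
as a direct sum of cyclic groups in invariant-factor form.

Answer: M ≅ ℤ^2 ⊕ ℤ/4 ⊕ ℤ/12

Derivation:
rank_ℚ(R)=2; free=4−2=2
SNF(R) diag = [4, 12] → torsion [4, 12]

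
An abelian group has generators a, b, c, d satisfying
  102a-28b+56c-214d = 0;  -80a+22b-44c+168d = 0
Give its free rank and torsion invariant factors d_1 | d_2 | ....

Answer: M ≅ ℤ^2 ⊕ ℤ/2 ⊕ ℤ/2

Derivation:
rank_ℚ(R)=2; free=4−2=2
SNF(R) diag = [2, 2] → torsion [2, 2]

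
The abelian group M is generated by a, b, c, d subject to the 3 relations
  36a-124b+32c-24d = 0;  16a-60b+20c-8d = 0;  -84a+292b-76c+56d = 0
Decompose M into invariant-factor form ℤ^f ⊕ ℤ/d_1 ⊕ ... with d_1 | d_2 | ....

rank_ℚ(R)=3; free=4−3=1
SNF(R) diag = [4, 4, 4] → torsion [4, 4, 4]

Answer: M ≅ ℤ^1 ⊕ ℤ/4 ⊕ ℤ/4 ⊕ ℤ/4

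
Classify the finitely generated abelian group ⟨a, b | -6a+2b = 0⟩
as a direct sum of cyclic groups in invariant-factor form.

Answer: M ≅ ℤ^1 ⊕ ℤ/2

Derivation:
rank_ℚ(R)=1; free=2−1=1
SNF(R) diag = [2] → torsion [2]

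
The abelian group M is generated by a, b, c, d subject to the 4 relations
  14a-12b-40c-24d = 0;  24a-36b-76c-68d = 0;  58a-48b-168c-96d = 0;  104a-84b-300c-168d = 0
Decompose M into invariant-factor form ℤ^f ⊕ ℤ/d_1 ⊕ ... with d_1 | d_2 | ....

Answer: M ≅ ℤ/2 ⊕ ℤ/4 ⊕ ℤ/4 ⊕ ℤ/12

Derivation:
rank_ℚ(R)=4; free=4−4=0
SNF(R) diag = [2, 4, 4, 12] → torsion [2, 4, 4, 12]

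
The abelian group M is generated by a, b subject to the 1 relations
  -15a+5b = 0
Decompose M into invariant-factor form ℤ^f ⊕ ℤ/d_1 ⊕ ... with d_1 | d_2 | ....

rank_ℚ(R)=1; free=2−1=1
SNF(R) diag = [5] → torsion [5]

Answer: M ≅ ℤ^1 ⊕ ℤ/5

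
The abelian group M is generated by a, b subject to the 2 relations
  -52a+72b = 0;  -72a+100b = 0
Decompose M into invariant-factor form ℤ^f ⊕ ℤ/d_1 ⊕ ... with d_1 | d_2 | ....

Answer: M ≅ ℤ/4 ⊕ ℤ/4

Derivation:
rank_ℚ(R)=2; free=2−2=0
SNF(R) diag = [4, 4] → torsion [4, 4]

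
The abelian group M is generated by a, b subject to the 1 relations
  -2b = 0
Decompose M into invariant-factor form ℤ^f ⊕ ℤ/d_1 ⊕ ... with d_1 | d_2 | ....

rank_ℚ(R)=1; free=2−1=1
SNF(R) diag = [2] → torsion [2]

Answer: M ≅ ℤ^1 ⊕ ℤ/2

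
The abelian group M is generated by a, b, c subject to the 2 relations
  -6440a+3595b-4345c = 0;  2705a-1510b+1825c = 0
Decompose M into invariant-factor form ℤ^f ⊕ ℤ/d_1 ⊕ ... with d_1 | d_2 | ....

Answer: M ≅ ℤ^1 ⊕ ℤ/5 ⊕ ℤ/15

Derivation:
rank_ℚ(R)=2; free=3−2=1
SNF(R) diag = [5, 15] → torsion [5, 15]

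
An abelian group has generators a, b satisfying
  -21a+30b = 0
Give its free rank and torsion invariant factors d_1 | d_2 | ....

Answer: M ≅ ℤ^1 ⊕ ℤ/3

Derivation:
rank_ℚ(R)=1; free=2−1=1
SNF(R) diag = [3] → torsion [3]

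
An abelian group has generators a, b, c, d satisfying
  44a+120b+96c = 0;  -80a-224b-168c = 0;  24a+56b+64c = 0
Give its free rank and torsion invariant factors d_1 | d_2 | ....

Answer: M ≅ ℤ^1 ⊕ ℤ/4 ⊕ ℤ/8 ⊕ ℤ/8

Derivation:
rank_ℚ(R)=3; free=4−3=1
SNF(R) diag = [4, 8, 8] → torsion [4, 8, 8]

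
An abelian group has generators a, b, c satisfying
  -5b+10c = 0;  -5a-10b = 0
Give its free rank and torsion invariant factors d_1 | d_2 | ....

Answer: M ≅ ℤ^1 ⊕ ℤ/5 ⊕ ℤ/5

Derivation:
rank_ℚ(R)=2; free=3−2=1
SNF(R) diag = [5, 5] → torsion [5, 5]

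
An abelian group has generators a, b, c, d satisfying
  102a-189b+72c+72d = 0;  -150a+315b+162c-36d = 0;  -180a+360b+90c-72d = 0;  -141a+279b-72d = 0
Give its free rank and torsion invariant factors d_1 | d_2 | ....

rank_ℚ(R)=4; free=4−4=0
SNF(R) diag = [3, 9, 18, 36] → torsion [3, 9, 18, 36]

Answer: M ≅ ℤ/3 ⊕ ℤ/9 ⊕ ℤ/18 ⊕ ℤ/36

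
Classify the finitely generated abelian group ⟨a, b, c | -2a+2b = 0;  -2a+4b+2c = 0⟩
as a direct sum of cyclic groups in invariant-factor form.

Answer: M ≅ ℤ^1 ⊕ ℤ/2 ⊕ ℤ/2

Derivation:
rank_ℚ(R)=2; free=3−2=1
SNF(R) diag = [2, 2] → torsion [2, 2]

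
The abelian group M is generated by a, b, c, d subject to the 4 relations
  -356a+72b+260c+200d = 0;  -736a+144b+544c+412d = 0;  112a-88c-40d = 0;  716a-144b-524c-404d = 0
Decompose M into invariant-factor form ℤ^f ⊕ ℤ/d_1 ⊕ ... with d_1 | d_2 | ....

Answer: M ≅ ℤ/4 ⊕ ℤ/12 ⊕ ℤ/24 ⊕ ℤ/72

Derivation:
rank_ℚ(R)=4; free=4−4=0
SNF(R) diag = [4, 12, 24, 72] → torsion [4, 12, 24, 72]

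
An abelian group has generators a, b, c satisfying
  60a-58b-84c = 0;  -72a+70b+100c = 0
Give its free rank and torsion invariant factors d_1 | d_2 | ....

rank_ℚ(R)=2; free=3−2=1
SNF(R) diag = [2, 4] → torsion [2, 4]

Answer: M ≅ ℤ^1 ⊕ ℤ/2 ⊕ ℤ/4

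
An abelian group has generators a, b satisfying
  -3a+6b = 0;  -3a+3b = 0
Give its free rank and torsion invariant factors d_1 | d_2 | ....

Answer: M ≅ ℤ/3 ⊕ ℤ/3

Derivation:
rank_ℚ(R)=2; free=2−2=0
SNF(R) diag = [3, 3] → torsion [3, 3]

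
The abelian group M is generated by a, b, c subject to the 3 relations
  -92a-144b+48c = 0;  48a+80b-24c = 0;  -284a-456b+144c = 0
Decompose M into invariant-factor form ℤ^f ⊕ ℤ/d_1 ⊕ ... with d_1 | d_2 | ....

Answer: M ≅ ℤ/4 ⊕ ℤ/8 ⊕ ℤ/24

Derivation:
rank_ℚ(R)=3; free=3−3=0
SNF(R) diag = [4, 8, 24] → torsion [4, 8, 24]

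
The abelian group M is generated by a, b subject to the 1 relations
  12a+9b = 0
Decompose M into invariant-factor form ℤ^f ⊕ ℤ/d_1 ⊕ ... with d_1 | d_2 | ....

Answer: M ≅ ℤ^1 ⊕ ℤ/3

Derivation:
rank_ℚ(R)=1; free=2−1=1
SNF(R) diag = [3] → torsion [3]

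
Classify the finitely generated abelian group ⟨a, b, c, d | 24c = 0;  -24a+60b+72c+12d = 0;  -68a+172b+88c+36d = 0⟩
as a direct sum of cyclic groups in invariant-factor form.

rank_ℚ(R)=3; free=4−3=1
SNF(R) diag = [4, 12, 24] → torsion [4, 12, 24]

Answer: M ≅ ℤ^1 ⊕ ℤ/4 ⊕ ℤ/12 ⊕ ℤ/24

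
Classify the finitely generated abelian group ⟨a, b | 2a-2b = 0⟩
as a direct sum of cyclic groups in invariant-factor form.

rank_ℚ(R)=1; free=2−1=1
SNF(R) diag = [2] → torsion [2]

Answer: M ≅ ℤ^1 ⊕ ℤ/2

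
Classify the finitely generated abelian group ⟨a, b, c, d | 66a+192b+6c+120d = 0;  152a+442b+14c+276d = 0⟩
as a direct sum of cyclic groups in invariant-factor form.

rank_ℚ(R)=2; free=4−2=2
SNF(R) diag = [2, 6] → torsion [2, 6]

Answer: M ≅ ℤ^2 ⊕ ℤ/2 ⊕ ℤ/6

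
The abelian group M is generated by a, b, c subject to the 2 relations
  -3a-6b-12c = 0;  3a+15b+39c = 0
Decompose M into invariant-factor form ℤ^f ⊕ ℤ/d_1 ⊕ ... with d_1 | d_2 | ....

Answer: M ≅ ℤ^1 ⊕ ℤ/3 ⊕ ℤ/9

Derivation:
rank_ℚ(R)=2; free=3−2=1
SNF(R) diag = [3, 9] → torsion [3, 9]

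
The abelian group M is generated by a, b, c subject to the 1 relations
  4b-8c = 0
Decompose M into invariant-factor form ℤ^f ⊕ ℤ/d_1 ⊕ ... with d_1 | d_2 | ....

Answer: M ≅ ℤ^2 ⊕ ℤ/4

Derivation:
rank_ℚ(R)=1; free=3−1=2
SNF(R) diag = [4] → torsion [4]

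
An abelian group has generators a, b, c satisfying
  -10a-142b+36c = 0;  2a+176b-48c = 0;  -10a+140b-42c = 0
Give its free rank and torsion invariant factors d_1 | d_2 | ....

rank_ℚ(R)=3; free=3−3=0
SNF(R) diag = [2, 6, 6] → torsion [2, 6, 6]

Answer: M ≅ ℤ/2 ⊕ ℤ/6 ⊕ ℤ/6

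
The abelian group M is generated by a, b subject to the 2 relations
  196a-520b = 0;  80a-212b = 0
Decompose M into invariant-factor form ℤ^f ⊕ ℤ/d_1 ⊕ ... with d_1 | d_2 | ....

rank_ℚ(R)=2; free=2−2=0
SNF(R) diag = [4, 12] → torsion [4, 12]

Answer: M ≅ ℤ/4 ⊕ ℤ/12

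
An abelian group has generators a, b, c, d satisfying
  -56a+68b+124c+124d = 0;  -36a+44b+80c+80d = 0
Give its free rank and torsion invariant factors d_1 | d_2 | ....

Answer: M ≅ ℤ^2 ⊕ ℤ/4 ⊕ ℤ/4

Derivation:
rank_ℚ(R)=2; free=4−2=2
SNF(R) diag = [4, 4] → torsion [4, 4]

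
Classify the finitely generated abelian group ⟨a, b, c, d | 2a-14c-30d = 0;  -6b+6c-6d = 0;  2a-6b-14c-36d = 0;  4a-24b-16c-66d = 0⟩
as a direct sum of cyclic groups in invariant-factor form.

rank_ℚ(R)=4; free=4−4=0
SNF(R) diag = [2, 6, 6, 18] → torsion [2, 6, 6, 18]

Answer: M ≅ ℤ/2 ⊕ ℤ/6 ⊕ ℤ/6 ⊕ ℤ/18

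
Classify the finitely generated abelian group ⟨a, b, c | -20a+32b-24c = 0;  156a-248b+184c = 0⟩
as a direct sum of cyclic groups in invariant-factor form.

Answer: M ≅ ℤ^1 ⊕ ℤ/4 ⊕ ℤ/8

Derivation:
rank_ℚ(R)=2; free=3−2=1
SNF(R) diag = [4, 8] → torsion [4, 8]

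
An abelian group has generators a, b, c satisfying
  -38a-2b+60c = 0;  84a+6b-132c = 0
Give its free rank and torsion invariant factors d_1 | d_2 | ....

Answer: M ≅ ℤ^1 ⊕ ℤ/2 ⊕ ℤ/6

Derivation:
rank_ℚ(R)=2; free=3−2=1
SNF(R) diag = [2, 6] → torsion [2, 6]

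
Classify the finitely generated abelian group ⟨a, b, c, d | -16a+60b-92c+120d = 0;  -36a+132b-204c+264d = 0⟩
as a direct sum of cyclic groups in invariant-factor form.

rank_ℚ(R)=2; free=4−2=2
SNF(R) diag = [4, 12] → torsion [4, 12]

Answer: M ≅ ℤ^2 ⊕ ℤ/4 ⊕ ℤ/12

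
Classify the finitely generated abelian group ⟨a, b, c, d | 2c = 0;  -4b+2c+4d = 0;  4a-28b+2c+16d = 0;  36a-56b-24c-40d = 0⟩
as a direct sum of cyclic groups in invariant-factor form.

Answer: M ≅ ℤ/2 ⊕ ℤ/4 ⊕ ℤ/4 ⊕ ℤ/12

Derivation:
rank_ℚ(R)=4; free=4−4=0
SNF(R) diag = [2, 4, 4, 12] → torsion [2, 4, 4, 12]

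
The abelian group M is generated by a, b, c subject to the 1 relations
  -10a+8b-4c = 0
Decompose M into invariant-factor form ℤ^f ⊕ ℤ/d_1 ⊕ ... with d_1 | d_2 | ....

Answer: M ≅ ℤ^2 ⊕ ℤ/2

Derivation:
rank_ℚ(R)=1; free=3−1=2
SNF(R) diag = [2] → torsion [2]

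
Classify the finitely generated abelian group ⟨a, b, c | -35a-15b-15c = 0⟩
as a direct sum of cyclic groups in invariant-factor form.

Answer: M ≅ ℤ^2 ⊕ ℤ/5

Derivation:
rank_ℚ(R)=1; free=3−1=2
SNF(R) diag = [5] → torsion [5]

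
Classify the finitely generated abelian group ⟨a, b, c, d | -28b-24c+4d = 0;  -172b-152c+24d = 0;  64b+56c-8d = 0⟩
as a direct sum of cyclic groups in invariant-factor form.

rank_ℚ(R)=3; free=4−3=1
SNF(R) diag = [4, 4, 8] → torsion [4, 4, 8]

Answer: M ≅ ℤ^1 ⊕ ℤ/4 ⊕ ℤ/4 ⊕ ℤ/8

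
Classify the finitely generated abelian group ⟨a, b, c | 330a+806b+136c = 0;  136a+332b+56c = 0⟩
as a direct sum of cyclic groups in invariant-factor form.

rank_ℚ(R)=2; free=3−2=1
SNF(R) diag = [2, 4] → torsion [2, 4]

Answer: M ≅ ℤ^1 ⊕ ℤ/2 ⊕ ℤ/4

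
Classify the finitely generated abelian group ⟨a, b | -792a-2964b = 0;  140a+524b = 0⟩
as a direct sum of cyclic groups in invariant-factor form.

rank_ℚ(R)=2; free=2−2=0
SNF(R) diag = [4, 12] → torsion [4, 12]

Answer: M ≅ ℤ/4 ⊕ ℤ/12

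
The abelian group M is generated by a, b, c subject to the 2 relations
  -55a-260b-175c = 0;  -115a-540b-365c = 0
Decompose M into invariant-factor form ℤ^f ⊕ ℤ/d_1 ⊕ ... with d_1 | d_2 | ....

rank_ℚ(R)=2; free=3−2=1
SNF(R) diag = [5, 10] → torsion [5, 10]

Answer: M ≅ ℤ^1 ⊕ ℤ/5 ⊕ ℤ/10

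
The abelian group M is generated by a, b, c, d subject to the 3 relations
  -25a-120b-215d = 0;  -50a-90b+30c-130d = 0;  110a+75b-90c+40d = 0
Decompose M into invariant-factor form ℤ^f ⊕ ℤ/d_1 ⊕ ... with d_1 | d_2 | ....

rank_ℚ(R)=3; free=4−3=1
SNF(R) diag = [5, 15, 30] → torsion [5, 15, 30]

Answer: M ≅ ℤ^1 ⊕ ℤ/5 ⊕ ℤ/15 ⊕ ℤ/30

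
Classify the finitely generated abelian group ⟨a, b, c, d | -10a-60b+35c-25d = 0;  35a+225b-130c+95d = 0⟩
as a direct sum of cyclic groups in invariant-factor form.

rank_ℚ(R)=2; free=4−2=2
SNF(R) diag = [5, 15] → torsion [5, 15]

Answer: M ≅ ℤ^2 ⊕ ℤ/5 ⊕ ℤ/15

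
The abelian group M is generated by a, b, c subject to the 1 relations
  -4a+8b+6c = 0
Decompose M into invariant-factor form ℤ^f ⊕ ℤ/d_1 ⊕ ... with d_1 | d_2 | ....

Answer: M ≅ ℤ^2 ⊕ ℤ/2

Derivation:
rank_ℚ(R)=1; free=3−1=2
SNF(R) diag = [2] → torsion [2]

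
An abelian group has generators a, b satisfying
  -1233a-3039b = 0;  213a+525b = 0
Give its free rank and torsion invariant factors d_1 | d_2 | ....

rank_ℚ(R)=2; free=2−2=0
SNF(R) diag = [3, 6] → torsion [3, 6]

Answer: M ≅ ℤ/3 ⊕ ℤ/6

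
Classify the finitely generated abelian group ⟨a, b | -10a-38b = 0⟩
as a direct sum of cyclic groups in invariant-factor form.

Answer: M ≅ ℤ^1 ⊕ ℤ/2

Derivation:
rank_ℚ(R)=1; free=2−1=1
SNF(R) diag = [2] → torsion [2]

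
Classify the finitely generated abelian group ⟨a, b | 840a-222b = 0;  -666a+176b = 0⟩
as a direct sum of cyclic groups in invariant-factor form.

rank_ℚ(R)=2; free=2−2=0
SNF(R) diag = [2, 6] → torsion [2, 6]

Answer: M ≅ ℤ/2 ⊕ ℤ/6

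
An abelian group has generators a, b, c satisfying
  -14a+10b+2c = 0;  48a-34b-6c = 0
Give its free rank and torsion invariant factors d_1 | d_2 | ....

rank_ℚ(R)=2; free=3−2=1
SNF(R) diag = [2, 2] → torsion [2, 2]

Answer: M ≅ ℤ^1 ⊕ ℤ/2 ⊕ ℤ/2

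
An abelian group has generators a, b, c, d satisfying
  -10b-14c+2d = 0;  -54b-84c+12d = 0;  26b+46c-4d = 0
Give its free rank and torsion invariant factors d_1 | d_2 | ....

rank_ℚ(R)=3; free=4−3=1
SNF(R) diag = [2, 6, 18] → torsion [2, 6, 18]

Answer: M ≅ ℤ^1 ⊕ ℤ/2 ⊕ ℤ/6 ⊕ ℤ/18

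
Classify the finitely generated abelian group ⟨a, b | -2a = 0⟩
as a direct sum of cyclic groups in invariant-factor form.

rank_ℚ(R)=1; free=2−1=1
SNF(R) diag = [2] → torsion [2]

Answer: M ≅ ℤ^1 ⊕ ℤ/2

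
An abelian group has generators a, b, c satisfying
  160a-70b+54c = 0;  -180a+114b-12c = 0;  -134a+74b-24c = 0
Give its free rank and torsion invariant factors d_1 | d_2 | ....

Answer: M ≅ ℤ/2 ⊕ ℤ/6 ⊕ ℤ/18

Derivation:
rank_ℚ(R)=3; free=3−3=0
SNF(R) diag = [2, 6, 18] → torsion [2, 6, 18]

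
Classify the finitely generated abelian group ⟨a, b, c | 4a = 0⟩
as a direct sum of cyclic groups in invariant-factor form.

rank_ℚ(R)=1; free=3−1=2
SNF(R) diag = [4] → torsion [4]

Answer: M ≅ ℤ^2 ⊕ ℤ/4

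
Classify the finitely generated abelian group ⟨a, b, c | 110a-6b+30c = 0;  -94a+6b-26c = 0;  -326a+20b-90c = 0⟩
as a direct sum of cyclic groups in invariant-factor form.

Answer: M ≅ ℤ/2 ⊕ ℤ/2 ⊕ ℤ/4

Derivation:
rank_ℚ(R)=3; free=3−3=0
SNF(R) diag = [2, 2, 4] → torsion [2, 2, 4]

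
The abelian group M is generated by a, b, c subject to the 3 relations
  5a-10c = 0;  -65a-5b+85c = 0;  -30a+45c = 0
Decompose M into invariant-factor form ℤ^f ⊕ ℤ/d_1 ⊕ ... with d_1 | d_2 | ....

rank_ℚ(R)=3; free=3−3=0
SNF(R) diag = [5, 5, 15] → torsion [5, 5, 15]

Answer: M ≅ ℤ/5 ⊕ ℤ/5 ⊕ ℤ/15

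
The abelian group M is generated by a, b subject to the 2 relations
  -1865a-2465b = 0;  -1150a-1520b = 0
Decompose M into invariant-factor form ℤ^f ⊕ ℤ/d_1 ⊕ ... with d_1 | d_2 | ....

Answer: M ≅ ℤ/5 ⊕ ℤ/10

Derivation:
rank_ℚ(R)=2; free=2−2=0
SNF(R) diag = [5, 10] → torsion [5, 10]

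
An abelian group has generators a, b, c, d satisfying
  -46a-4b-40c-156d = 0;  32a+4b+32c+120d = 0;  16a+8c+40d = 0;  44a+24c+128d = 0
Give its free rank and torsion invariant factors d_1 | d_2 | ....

rank_ℚ(R)=4; free=4−4=0
SNF(R) diag = [2, 4, 8, 16] → torsion [2, 4, 8, 16]

Answer: M ≅ ℤ/2 ⊕ ℤ/4 ⊕ ℤ/8 ⊕ ℤ/16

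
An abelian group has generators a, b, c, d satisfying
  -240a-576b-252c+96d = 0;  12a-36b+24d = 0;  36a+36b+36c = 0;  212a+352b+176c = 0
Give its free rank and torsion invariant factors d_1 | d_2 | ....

rank_ℚ(R)=4; free=4−4=0
SNF(R) diag = [4, 12, 36, 72] → torsion [4, 12, 36, 72]

Answer: M ≅ ℤ/4 ⊕ ℤ/12 ⊕ ℤ/36 ⊕ ℤ/72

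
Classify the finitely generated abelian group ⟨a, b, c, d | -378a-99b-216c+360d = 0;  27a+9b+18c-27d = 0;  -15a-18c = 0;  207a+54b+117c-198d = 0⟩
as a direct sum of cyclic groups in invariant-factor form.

rank_ℚ(R)=4; free=4−4=0
SNF(R) diag = [3, 9, 9, 9] → torsion [3, 9, 9, 9]

Answer: M ≅ ℤ/3 ⊕ ℤ/9 ⊕ ℤ/9 ⊕ ℤ/9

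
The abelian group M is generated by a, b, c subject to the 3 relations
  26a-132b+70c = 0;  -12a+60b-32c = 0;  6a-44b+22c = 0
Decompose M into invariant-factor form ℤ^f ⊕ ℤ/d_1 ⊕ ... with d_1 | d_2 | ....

rank_ℚ(R)=3; free=3−3=0
SNF(R) diag = [2, 4, 4] → torsion [2, 4, 4]

Answer: M ≅ ℤ/2 ⊕ ℤ/4 ⊕ ℤ/4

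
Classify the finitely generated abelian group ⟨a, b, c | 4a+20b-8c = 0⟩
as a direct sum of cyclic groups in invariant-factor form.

Answer: M ≅ ℤ^2 ⊕ ℤ/4

Derivation:
rank_ℚ(R)=1; free=3−1=2
SNF(R) diag = [4] → torsion [4]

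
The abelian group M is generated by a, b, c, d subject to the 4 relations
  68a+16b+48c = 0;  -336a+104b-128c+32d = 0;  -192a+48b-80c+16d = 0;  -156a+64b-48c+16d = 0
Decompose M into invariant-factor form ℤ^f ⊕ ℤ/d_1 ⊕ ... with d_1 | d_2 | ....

rank_ℚ(R)=4; free=4−4=0
SNF(R) diag = [4, 8, 16, 16] → torsion [4, 8, 16, 16]

Answer: M ≅ ℤ/4 ⊕ ℤ/8 ⊕ ℤ/16 ⊕ ℤ/16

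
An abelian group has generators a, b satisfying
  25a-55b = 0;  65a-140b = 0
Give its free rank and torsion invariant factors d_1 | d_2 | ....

Answer: M ≅ ℤ/5 ⊕ ℤ/15

Derivation:
rank_ℚ(R)=2; free=2−2=0
SNF(R) diag = [5, 15] → torsion [5, 15]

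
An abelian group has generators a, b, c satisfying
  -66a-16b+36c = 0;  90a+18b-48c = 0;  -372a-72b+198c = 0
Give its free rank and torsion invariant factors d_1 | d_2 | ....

Answer: M ≅ ℤ/2 ⊕ ℤ/6 ⊕ ℤ/6

Derivation:
rank_ℚ(R)=3; free=3−3=0
SNF(R) diag = [2, 6, 6] → torsion [2, 6, 6]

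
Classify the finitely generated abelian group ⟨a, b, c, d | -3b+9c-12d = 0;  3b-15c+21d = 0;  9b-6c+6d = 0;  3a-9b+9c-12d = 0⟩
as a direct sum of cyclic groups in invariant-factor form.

Answer: M ≅ ℤ/3 ⊕ ℤ/3 ⊕ ℤ/3 ⊕ ℤ/3

Derivation:
rank_ℚ(R)=4; free=4−4=0
SNF(R) diag = [3, 3, 3, 3] → torsion [3, 3, 3, 3]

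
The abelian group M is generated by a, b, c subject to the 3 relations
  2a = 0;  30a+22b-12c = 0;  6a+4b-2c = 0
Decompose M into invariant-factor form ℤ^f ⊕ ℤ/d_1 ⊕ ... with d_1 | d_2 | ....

Answer: M ≅ ℤ/2 ⊕ ℤ/2 ⊕ ℤ/2

Derivation:
rank_ℚ(R)=3; free=3−3=0
SNF(R) diag = [2, 2, 2] → torsion [2, 2, 2]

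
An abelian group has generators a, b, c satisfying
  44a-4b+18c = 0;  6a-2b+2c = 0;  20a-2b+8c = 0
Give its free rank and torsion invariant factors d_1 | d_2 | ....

rank_ℚ(R)=3; free=3−3=0
SNF(R) diag = [2, 2, 2] → torsion [2, 2, 2]

Answer: M ≅ ℤ/2 ⊕ ℤ/2 ⊕ ℤ/2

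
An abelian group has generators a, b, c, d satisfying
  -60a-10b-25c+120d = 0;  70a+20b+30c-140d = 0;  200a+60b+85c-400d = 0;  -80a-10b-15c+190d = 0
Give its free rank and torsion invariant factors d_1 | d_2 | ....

rank_ℚ(R)=4; free=4−4=0
SNF(R) diag = [5, 10, 10, 30] → torsion [5, 10, 10, 30]

Answer: M ≅ ℤ/5 ⊕ ℤ/10 ⊕ ℤ/10 ⊕ ℤ/30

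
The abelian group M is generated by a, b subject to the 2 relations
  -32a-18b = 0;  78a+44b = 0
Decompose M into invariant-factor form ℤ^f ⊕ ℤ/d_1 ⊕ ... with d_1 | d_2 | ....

rank_ℚ(R)=2; free=2−2=0
SNF(R) diag = [2, 2] → torsion [2, 2]

Answer: M ≅ ℤ/2 ⊕ ℤ/2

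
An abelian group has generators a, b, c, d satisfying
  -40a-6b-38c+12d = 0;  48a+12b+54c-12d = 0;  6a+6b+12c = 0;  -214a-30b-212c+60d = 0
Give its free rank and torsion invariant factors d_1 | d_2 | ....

Answer: M ≅ ℤ/2 ⊕ ℤ/6 ⊕ ℤ/6 ⊕ ℤ/12

Derivation:
rank_ℚ(R)=4; free=4−4=0
SNF(R) diag = [2, 6, 6, 12] → torsion [2, 6, 6, 12]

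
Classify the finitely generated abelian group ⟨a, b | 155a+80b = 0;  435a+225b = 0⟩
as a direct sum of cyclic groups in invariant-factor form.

Answer: M ≅ ℤ/5 ⊕ ℤ/15

Derivation:
rank_ℚ(R)=2; free=2−2=0
SNF(R) diag = [5, 15] → torsion [5, 15]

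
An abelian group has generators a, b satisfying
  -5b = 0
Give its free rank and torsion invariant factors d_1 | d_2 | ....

rank_ℚ(R)=1; free=2−1=1
SNF(R) diag = [5] → torsion [5]

Answer: M ≅ ℤ^1 ⊕ ℤ/5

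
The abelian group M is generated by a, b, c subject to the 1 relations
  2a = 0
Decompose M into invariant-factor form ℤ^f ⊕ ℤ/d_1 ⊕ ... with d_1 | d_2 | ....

Answer: M ≅ ℤ^2 ⊕ ℤ/2

Derivation:
rank_ℚ(R)=1; free=3−1=2
SNF(R) diag = [2] → torsion [2]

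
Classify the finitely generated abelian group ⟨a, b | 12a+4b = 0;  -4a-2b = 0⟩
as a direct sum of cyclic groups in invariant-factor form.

rank_ℚ(R)=2; free=2−2=0
SNF(R) diag = [2, 4] → torsion [2, 4]

Answer: M ≅ ℤ/2 ⊕ ℤ/4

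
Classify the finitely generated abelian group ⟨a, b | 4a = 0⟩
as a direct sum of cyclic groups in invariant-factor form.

rank_ℚ(R)=1; free=2−1=1
SNF(R) diag = [4] → torsion [4]

Answer: M ≅ ℤ^1 ⊕ ℤ/4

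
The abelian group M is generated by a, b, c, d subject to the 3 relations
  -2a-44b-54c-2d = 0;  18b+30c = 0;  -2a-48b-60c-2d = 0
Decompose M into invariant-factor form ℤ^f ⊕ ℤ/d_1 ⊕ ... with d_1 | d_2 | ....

Answer: M ≅ ℤ^1 ⊕ ℤ/2 ⊕ ℤ/2 ⊕ ℤ/6

Derivation:
rank_ℚ(R)=3; free=4−3=1
SNF(R) diag = [2, 2, 6] → torsion [2, 2, 6]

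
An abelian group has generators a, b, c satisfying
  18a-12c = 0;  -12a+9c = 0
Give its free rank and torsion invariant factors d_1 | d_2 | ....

rank_ℚ(R)=2; free=3−2=1
SNF(R) diag = [3, 6] → torsion [3, 6]

Answer: M ≅ ℤ^1 ⊕ ℤ/3 ⊕ ℤ/6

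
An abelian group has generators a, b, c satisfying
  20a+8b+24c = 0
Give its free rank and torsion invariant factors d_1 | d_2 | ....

Answer: M ≅ ℤ^2 ⊕ ℤ/4

Derivation:
rank_ℚ(R)=1; free=3−1=2
SNF(R) diag = [4] → torsion [4]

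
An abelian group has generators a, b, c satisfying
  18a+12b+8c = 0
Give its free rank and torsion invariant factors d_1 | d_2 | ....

rank_ℚ(R)=1; free=3−1=2
SNF(R) diag = [2] → torsion [2]

Answer: M ≅ ℤ^2 ⊕ ℤ/2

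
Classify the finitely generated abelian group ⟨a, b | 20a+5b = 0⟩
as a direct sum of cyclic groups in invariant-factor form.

rank_ℚ(R)=1; free=2−1=1
SNF(R) diag = [5] → torsion [5]

Answer: M ≅ ℤ^1 ⊕ ℤ/5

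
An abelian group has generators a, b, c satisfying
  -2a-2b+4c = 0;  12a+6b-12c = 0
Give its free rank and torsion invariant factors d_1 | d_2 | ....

Answer: M ≅ ℤ^1 ⊕ ℤ/2 ⊕ ℤ/6

Derivation:
rank_ℚ(R)=2; free=3−2=1
SNF(R) diag = [2, 6] → torsion [2, 6]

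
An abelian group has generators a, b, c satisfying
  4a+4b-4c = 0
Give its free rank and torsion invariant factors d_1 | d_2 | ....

Answer: M ≅ ℤ^2 ⊕ ℤ/4

Derivation:
rank_ℚ(R)=1; free=3−1=2
SNF(R) diag = [4] → torsion [4]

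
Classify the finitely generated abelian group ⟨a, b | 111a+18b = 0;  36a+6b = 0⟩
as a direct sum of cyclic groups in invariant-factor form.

Answer: M ≅ ℤ/3 ⊕ ℤ/6

Derivation:
rank_ℚ(R)=2; free=2−2=0
SNF(R) diag = [3, 6] → torsion [3, 6]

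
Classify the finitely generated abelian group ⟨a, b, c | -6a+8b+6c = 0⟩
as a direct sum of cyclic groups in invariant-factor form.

Answer: M ≅ ℤ^2 ⊕ ℤ/2

Derivation:
rank_ℚ(R)=1; free=3−1=2
SNF(R) diag = [2] → torsion [2]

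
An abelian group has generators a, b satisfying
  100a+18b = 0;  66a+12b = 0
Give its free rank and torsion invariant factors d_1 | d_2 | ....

Answer: M ≅ ℤ/2 ⊕ ℤ/6

Derivation:
rank_ℚ(R)=2; free=2−2=0
SNF(R) diag = [2, 6] → torsion [2, 6]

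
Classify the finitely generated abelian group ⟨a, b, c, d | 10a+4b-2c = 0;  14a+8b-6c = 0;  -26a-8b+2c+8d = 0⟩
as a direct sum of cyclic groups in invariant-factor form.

Answer: M ≅ ℤ^1 ⊕ ℤ/2 ⊕ ℤ/4 ⊕ ℤ/8

Derivation:
rank_ℚ(R)=3; free=4−3=1
SNF(R) diag = [2, 4, 8] → torsion [2, 4, 8]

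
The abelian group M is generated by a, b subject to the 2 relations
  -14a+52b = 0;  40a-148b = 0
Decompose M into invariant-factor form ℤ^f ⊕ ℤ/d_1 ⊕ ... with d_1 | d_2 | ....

Answer: M ≅ ℤ/2 ⊕ ℤ/4

Derivation:
rank_ℚ(R)=2; free=2−2=0
SNF(R) diag = [2, 4] → torsion [2, 4]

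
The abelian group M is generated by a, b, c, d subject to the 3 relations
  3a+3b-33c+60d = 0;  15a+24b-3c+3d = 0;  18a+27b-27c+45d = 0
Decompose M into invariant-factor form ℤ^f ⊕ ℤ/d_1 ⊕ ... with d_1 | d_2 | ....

Answer: M ≅ ℤ^1 ⊕ ℤ/3 ⊕ ℤ/9 ⊕ ℤ/9

Derivation:
rank_ℚ(R)=3; free=4−3=1
SNF(R) diag = [3, 9, 9] → torsion [3, 9, 9]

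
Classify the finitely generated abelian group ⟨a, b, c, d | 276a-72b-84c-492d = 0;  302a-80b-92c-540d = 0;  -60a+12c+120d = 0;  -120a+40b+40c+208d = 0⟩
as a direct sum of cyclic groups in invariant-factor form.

Answer: M ≅ ℤ/2 ⊕ ℤ/4 ⊕ ℤ/12 ⊕ ℤ/24

Derivation:
rank_ℚ(R)=4; free=4−4=0
SNF(R) diag = [2, 4, 12, 24] → torsion [2, 4, 12, 24]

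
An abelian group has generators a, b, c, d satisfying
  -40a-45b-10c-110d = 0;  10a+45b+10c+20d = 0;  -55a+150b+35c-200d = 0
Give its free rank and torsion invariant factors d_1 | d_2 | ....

Answer: M ≅ ℤ^1 ⊕ ℤ/5 ⊕ ℤ/15 ⊕ ℤ/30

Derivation:
rank_ℚ(R)=3; free=4−3=1
SNF(R) diag = [5, 15, 30] → torsion [5, 15, 30]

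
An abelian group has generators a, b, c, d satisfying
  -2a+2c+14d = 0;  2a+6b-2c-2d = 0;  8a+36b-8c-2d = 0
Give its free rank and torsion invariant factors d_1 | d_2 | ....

Answer: M ≅ ℤ^1 ⊕ ℤ/2 ⊕ ℤ/6 ⊕ ℤ/18

Derivation:
rank_ℚ(R)=3; free=4−3=1
SNF(R) diag = [2, 6, 18] → torsion [2, 6, 18]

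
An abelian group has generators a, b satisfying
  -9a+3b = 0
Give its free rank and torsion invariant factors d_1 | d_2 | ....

Answer: M ≅ ℤ^1 ⊕ ℤ/3

Derivation:
rank_ℚ(R)=1; free=2−1=1
SNF(R) diag = [3] → torsion [3]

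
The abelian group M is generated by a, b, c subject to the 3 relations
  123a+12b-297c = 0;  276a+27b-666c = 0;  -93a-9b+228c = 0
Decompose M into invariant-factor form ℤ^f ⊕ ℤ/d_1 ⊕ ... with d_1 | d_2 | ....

rank_ℚ(R)=3; free=3−3=0
SNF(R) diag = [3, 3, 3] → torsion [3, 3, 3]

Answer: M ≅ ℤ/3 ⊕ ℤ/3 ⊕ ℤ/3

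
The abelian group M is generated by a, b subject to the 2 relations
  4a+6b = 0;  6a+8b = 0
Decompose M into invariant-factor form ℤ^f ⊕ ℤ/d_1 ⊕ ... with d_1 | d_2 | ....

Answer: M ≅ ℤ/2 ⊕ ℤ/2

Derivation:
rank_ℚ(R)=2; free=2−2=0
SNF(R) diag = [2, 2] → torsion [2, 2]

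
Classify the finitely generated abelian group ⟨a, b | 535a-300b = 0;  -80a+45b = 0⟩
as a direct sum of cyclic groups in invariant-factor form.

rank_ℚ(R)=2; free=2−2=0
SNF(R) diag = [5, 15] → torsion [5, 15]

Answer: M ≅ ℤ/5 ⊕ ℤ/15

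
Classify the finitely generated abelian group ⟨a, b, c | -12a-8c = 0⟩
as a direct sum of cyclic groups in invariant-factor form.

rank_ℚ(R)=1; free=3−1=2
SNF(R) diag = [4] → torsion [4]

Answer: M ≅ ℤ^2 ⊕ ℤ/4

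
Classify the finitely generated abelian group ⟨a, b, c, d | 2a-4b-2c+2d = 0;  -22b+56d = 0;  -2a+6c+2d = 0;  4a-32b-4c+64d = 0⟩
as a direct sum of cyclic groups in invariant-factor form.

rank_ℚ(R)=4; free=4−4=0
SNF(R) diag = [2, 2, 4, 12] → torsion [2, 2, 4, 12]

Answer: M ≅ ℤ/2 ⊕ ℤ/2 ⊕ ℤ/4 ⊕ ℤ/12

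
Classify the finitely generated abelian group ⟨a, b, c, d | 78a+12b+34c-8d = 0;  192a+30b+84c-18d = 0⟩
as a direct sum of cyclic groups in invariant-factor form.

rank_ℚ(R)=2; free=4−2=2
SNF(R) diag = [2, 6] → torsion [2, 6]

Answer: M ≅ ℤ^2 ⊕ ℤ/2 ⊕ ℤ/6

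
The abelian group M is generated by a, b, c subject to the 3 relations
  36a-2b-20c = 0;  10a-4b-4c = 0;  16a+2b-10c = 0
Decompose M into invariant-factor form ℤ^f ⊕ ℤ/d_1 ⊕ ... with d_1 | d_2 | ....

rank_ℚ(R)=3; free=3−3=0
SNF(R) diag = [2, 2, 6] → torsion [2, 2, 6]

Answer: M ≅ ℤ/2 ⊕ ℤ/2 ⊕ ℤ/6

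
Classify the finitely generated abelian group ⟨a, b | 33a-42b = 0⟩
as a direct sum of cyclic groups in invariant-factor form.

rank_ℚ(R)=1; free=2−1=1
SNF(R) diag = [3] → torsion [3]

Answer: M ≅ ℤ^1 ⊕ ℤ/3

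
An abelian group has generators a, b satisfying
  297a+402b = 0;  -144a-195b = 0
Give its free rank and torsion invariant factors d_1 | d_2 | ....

Answer: M ≅ ℤ/3 ⊕ ℤ/9

Derivation:
rank_ℚ(R)=2; free=2−2=0
SNF(R) diag = [3, 9] → torsion [3, 9]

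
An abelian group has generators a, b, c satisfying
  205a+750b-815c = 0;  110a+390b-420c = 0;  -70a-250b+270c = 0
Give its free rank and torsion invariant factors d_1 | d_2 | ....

Answer: M ≅ ℤ/5 ⊕ ℤ/10 ⊕ ℤ/10

Derivation:
rank_ℚ(R)=3; free=3−3=0
SNF(R) diag = [5, 10, 10] → torsion [5, 10, 10]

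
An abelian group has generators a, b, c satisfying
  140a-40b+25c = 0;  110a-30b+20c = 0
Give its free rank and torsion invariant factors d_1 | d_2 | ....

rank_ℚ(R)=2; free=3−2=1
SNF(R) diag = [5, 10] → torsion [5, 10]

Answer: M ≅ ℤ^1 ⊕ ℤ/5 ⊕ ℤ/10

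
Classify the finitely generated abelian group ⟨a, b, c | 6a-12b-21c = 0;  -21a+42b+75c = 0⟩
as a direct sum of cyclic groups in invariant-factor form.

rank_ℚ(R)=2; free=3−2=1
SNF(R) diag = [3, 3] → torsion [3, 3]

Answer: M ≅ ℤ^1 ⊕ ℤ/3 ⊕ ℤ/3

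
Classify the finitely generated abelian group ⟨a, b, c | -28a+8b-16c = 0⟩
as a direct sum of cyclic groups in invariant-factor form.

Answer: M ≅ ℤ^2 ⊕ ℤ/4

Derivation:
rank_ℚ(R)=1; free=3−1=2
SNF(R) diag = [4] → torsion [4]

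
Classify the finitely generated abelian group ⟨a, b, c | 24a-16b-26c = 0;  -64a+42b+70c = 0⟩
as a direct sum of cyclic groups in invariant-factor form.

rank_ℚ(R)=2; free=3−2=1
SNF(R) diag = [2, 2] → torsion [2, 2]

Answer: M ≅ ℤ^1 ⊕ ℤ/2 ⊕ ℤ/2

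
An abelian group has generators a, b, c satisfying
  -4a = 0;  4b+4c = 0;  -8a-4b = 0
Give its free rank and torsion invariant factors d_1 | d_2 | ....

rank_ℚ(R)=3; free=3−3=0
SNF(R) diag = [4, 4, 4] → torsion [4, 4, 4]

Answer: M ≅ ℤ/4 ⊕ ℤ/4 ⊕ ℤ/4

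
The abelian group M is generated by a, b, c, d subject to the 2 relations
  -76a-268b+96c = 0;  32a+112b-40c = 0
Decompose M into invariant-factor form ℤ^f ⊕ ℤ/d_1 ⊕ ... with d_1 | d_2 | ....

Answer: M ≅ ℤ^2 ⊕ ℤ/4 ⊕ ℤ/8

Derivation:
rank_ℚ(R)=2; free=4−2=2
SNF(R) diag = [4, 8] → torsion [4, 8]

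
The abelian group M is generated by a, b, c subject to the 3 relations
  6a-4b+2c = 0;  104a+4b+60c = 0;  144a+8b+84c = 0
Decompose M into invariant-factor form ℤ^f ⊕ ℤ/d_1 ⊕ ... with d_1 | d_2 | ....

Answer: M ≅ ℤ/2 ⊕ ℤ/4 ⊕ ℤ/4

Derivation:
rank_ℚ(R)=3; free=3−3=0
SNF(R) diag = [2, 4, 4] → torsion [2, 4, 4]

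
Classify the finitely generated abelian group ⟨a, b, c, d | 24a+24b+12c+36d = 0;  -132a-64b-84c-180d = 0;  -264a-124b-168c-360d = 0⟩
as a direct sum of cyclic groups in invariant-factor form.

Answer: M ≅ ℤ^1 ⊕ ℤ/4 ⊕ ℤ/12 ⊕ ℤ/36

Derivation:
rank_ℚ(R)=3; free=4−3=1
SNF(R) diag = [4, 12, 36] → torsion [4, 12, 36]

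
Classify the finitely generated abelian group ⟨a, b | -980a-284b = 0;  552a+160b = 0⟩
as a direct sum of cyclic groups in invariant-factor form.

rank_ℚ(R)=2; free=2−2=0
SNF(R) diag = [4, 8] → torsion [4, 8]

Answer: M ≅ ℤ/4 ⊕ ℤ/8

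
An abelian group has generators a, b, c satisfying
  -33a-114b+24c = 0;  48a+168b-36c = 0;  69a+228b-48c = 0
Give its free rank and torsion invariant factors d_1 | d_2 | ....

Answer: M ≅ ℤ/3 ⊕ ℤ/6 ⊕ ℤ/12

Derivation:
rank_ℚ(R)=3; free=3−3=0
SNF(R) diag = [3, 6, 12] → torsion [3, 6, 12]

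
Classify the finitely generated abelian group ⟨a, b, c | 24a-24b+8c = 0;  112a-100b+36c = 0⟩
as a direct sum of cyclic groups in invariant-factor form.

Answer: M ≅ ℤ^1 ⊕ ℤ/4 ⊕ ℤ/8

Derivation:
rank_ℚ(R)=2; free=3−2=1
SNF(R) diag = [4, 8] → torsion [4, 8]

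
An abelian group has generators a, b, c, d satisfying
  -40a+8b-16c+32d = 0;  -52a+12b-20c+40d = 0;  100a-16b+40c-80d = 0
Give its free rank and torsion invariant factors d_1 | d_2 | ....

Answer: M ≅ ℤ^1 ⊕ ℤ/4 ⊕ ℤ/4 ⊕ ℤ/8

Derivation:
rank_ℚ(R)=3; free=4−3=1
SNF(R) diag = [4, 4, 8] → torsion [4, 4, 8]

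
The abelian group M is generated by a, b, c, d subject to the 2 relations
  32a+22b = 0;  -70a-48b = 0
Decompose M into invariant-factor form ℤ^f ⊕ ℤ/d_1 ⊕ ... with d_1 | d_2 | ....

rank_ℚ(R)=2; free=4−2=2
SNF(R) diag = [2, 2] → torsion [2, 2]

Answer: M ≅ ℤ^2 ⊕ ℤ/2 ⊕ ℤ/2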